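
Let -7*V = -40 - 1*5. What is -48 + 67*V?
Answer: 2679/7 ≈ 382.71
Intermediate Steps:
V = 45/7 (V = -(-40 - 1*5)/7 = -(-40 - 5)/7 = -⅐*(-45) = 45/7 ≈ 6.4286)
-48 + 67*V = -48 + 67*(45/7) = -48 + 3015/7 = 2679/7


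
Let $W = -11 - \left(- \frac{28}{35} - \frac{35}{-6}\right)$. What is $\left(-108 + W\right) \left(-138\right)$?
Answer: $\frac{85583}{5} \approx 17117.0$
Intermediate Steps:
$W = - \frac{481}{30}$ ($W = -11 - \left(\left(-28\right) \frac{1}{35} - - \frac{35}{6}\right) = -11 - \left(- \frac{4}{5} + \frac{35}{6}\right) = -11 - \frac{151}{30} = - \frac{481}{30} \approx -16.033$)
$\left(-108 + W\right) \left(-138\right) = \left(-108 - \frac{481}{30}\right) \left(-138\right) = \left(- \frac{3721}{30}\right) \left(-138\right) = \frac{85583}{5}$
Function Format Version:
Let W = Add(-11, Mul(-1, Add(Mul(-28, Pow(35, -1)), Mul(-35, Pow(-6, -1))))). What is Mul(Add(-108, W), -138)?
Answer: Rational(85583, 5) ≈ 17117.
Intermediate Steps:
W = Rational(-481, 30) (W = Add(-11, Mul(-1, Add(Mul(-28, Rational(1, 35)), Mul(-35, Rational(-1, 6))))) = Add(-11, Mul(-1, Add(Rational(-4, 5), Rational(35, 6)))) = Add(-11, Mul(-1, Rational(151, 30))) = Add(-11, Rational(-151, 30)) = Rational(-481, 30) ≈ -16.033)
Mul(Add(-108, W), -138) = Mul(Add(-108, Rational(-481, 30)), -138) = Mul(Rational(-3721, 30), -138) = Rational(85583, 5)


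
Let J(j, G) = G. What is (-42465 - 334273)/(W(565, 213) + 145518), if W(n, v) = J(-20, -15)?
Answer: -376738/145503 ≈ -2.5892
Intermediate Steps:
W(n, v) = -15
(-42465 - 334273)/(W(565, 213) + 145518) = (-42465 - 334273)/(-15 + 145518) = -376738/145503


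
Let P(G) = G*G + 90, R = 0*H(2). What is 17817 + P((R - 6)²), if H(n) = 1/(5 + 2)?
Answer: 19203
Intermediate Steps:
H(n) = ⅐ (H(n) = 1/7 = ⅐)
R = 0 (R = 0*(⅐) = 0)
P(G) = 90 + G² (P(G) = G² + 90 = 90 + G²)
17817 + P((R - 6)²) = 17817 + (90 + ((0 - 6)²)²) = 17817 + (90 + ((-6)²)²) = 17817 + (90 + 36²) = 17817 + (90 + 1296) = 17817 + 1386 = 19203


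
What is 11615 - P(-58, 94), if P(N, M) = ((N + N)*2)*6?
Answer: 13007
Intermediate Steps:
P(N, M) = 24*N (P(N, M) = ((2*N)*2)*6 = (4*N)*6 = 24*N)
11615 - P(-58, 94) = 11615 - 24*(-58) = 11615 - 1*(-1392) = 11615 + 1392 = 13007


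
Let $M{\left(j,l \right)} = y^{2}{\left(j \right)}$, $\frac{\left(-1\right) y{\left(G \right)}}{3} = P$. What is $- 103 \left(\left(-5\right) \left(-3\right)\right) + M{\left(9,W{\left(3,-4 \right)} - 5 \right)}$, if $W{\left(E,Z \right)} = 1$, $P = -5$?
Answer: $-1320$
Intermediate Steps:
$y{\left(G \right)} = 15$ ($y{\left(G \right)} = \left(-3\right) \left(-5\right) = 15$)
$M{\left(j,l \right)} = 225$ ($M{\left(j,l \right)} = 15^{2} = 225$)
$- 103 \left(\left(-5\right) \left(-3\right)\right) + M{\left(9,W{\left(3,-4 \right)} - 5 \right)} = - 103 \left(\left(-5\right) \left(-3\right)\right) + 225 = \left(-103\right) 15 + 225 = -1545 + 225 = -1320$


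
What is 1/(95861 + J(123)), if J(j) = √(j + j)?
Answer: 95861/9189331075 - √246/9189331075 ≈ 1.0430e-5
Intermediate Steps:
J(j) = √2*√j (J(j) = √(2*j) = √2*√j)
1/(95861 + J(123)) = 1/(95861 + √2*√123) = 1/(95861 + √246)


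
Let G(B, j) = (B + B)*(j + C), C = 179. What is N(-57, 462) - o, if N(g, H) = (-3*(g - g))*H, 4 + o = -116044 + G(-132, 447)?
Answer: 281312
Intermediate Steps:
G(B, j) = 2*B*(179 + j) (G(B, j) = (B + B)*(j + 179) = (2*B)*(179 + j) = 2*B*(179 + j))
o = -281312 (o = -4 + (-116044 + 2*(-132)*(179 + 447)) = -4 + (-116044 + 2*(-132)*626) = -4 + (-116044 - 165264) = -4 - 281308 = -281312)
N(g, H) = 0 (N(g, H) = (-3*0)*H = 0*H = 0)
N(-57, 462) - o = 0 - 1*(-281312) = 0 + 281312 = 281312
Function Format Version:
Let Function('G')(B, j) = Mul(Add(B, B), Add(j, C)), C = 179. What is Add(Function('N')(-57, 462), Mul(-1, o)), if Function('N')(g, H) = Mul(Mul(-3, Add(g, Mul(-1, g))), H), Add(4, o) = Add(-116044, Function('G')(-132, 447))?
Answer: 281312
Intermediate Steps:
Function('G')(B, j) = Mul(2, B, Add(179, j)) (Function('G')(B, j) = Mul(Add(B, B), Add(j, 179)) = Mul(Mul(2, B), Add(179, j)) = Mul(2, B, Add(179, j)))
o = -281312 (o = Add(-4, Add(-116044, Mul(2, -132, Add(179, 447)))) = Add(-4, Add(-116044, Mul(2, -132, 626))) = Add(-4, Add(-116044, -165264)) = Add(-4, -281308) = -281312)
Function('N')(g, H) = 0 (Function('N')(g, H) = Mul(Mul(-3, 0), H) = Mul(0, H) = 0)
Add(Function('N')(-57, 462), Mul(-1, o)) = Add(0, Mul(-1, -281312)) = Add(0, 281312) = 281312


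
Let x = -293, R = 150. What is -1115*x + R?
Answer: 326845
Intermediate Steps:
-1115*x + R = -1115*(-293) + 150 = 326695 + 150 = 326845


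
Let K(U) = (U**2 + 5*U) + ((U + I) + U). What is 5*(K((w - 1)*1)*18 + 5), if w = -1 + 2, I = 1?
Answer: 115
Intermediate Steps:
w = 1
K(U) = 1 + U**2 + 7*U (K(U) = (U**2 + 5*U) + ((U + 1) + U) = (U**2 + 5*U) + ((1 + U) + U) = (U**2 + 5*U) + (1 + 2*U) = 1 + U**2 + 7*U)
5*(K((w - 1)*1)*18 + 5) = 5*((1 + ((1 - 1)*1)**2 + 7*((1 - 1)*1))*18 + 5) = 5*((1 + (0*1)**2 + 7*(0*1))*18 + 5) = 5*((1 + 0**2 + 7*0)*18 + 5) = 5*((1 + 0 + 0)*18 + 5) = 5*(1*18 + 5) = 5*(18 + 5) = 5*23 = 115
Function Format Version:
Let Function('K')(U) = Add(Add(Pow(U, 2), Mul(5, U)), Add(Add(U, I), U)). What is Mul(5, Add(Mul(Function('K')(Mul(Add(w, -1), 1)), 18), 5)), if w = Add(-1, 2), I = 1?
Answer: 115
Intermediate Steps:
w = 1
Function('K')(U) = Add(1, Pow(U, 2), Mul(7, U)) (Function('K')(U) = Add(Add(Pow(U, 2), Mul(5, U)), Add(Add(U, 1), U)) = Add(Add(Pow(U, 2), Mul(5, U)), Add(Add(1, U), U)) = Add(Add(Pow(U, 2), Mul(5, U)), Add(1, Mul(2, U))) = Add(1, Pow(U, 2), Mul(7, U)))
Mul(5, Add(Mul(Function('K')(Mul(Add(w, -1), 1)), 18), 5)) = Mul(5, Add(Mul(Add(1, Pow(Mul(Add(1, -1), 1), 2), Mul(7, Mul(Add(1, -1), 1))), 18), 5)) = Mul(5, Add(Mul(Add(1, Pow(Mul(0, 1), 2), Mul(7, Mul(0, 1))), 18), 5)) = Mul(5, Add(Mul(Add(1, Pow(0, 2), Mul(7, 0)), 18), 5)) = Mul(5, Add(Mul(Add(1, 0, 0), 18), 5)) = Mul(5, Add(Mul(1, 18), 5)) = Mul(5, Add(18, 5)) = Mul(5, 23) = 115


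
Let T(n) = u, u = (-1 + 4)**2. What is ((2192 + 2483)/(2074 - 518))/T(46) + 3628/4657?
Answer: 72577987/65216628 ≈ 1.1129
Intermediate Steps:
u = 9 (u = 3**2 = 9)
T(n) = 9
((2192 + 2483)/(2074 - 518))/T(46) + 3628/4657 = ((2192 + 2483)/(2074 - 518))/9 + 3628/4657 = (4675/1556)*(1/9) + 3628*(1/4657) = (4675*(1/1556))*(1/9) + 3628/4657 = (4675/1556)*(1/9) + 3628/4657 = 4675/14004 + 3628/4657 = 72577987/65216628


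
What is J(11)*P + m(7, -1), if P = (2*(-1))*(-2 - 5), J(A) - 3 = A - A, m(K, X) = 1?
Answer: 43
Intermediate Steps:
J(A) = 3 (J(A) = 3 + (A - A) = 3 + 0 = 3)
P = 14 (P = -2*(-7) = 14)
J(11)*P + m(7, -1) = 3*14 + 1 = 42 + 1 = 43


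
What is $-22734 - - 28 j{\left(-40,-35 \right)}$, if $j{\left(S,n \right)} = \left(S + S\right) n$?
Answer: $55666$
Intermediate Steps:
$j{\left(S,n \right)} = 2 S n$
$-22734 - - 28 j{\left(-40,-35 \right)} = -22734 - - 28 \cdot 2 \left(-40\right) \left(-35\right) = -22734 - \left(-28\right) 2800 = -22734 - -78400 = -22734 + 78400 = 55666$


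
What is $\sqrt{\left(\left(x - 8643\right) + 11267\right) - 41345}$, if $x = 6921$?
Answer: $10 i \sqrt{318} \approx 178.33 i$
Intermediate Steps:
$\sqrt{\left(\left(x - 8643\right) + 11267\right) - 41345} = \sqrt{\left(\left(6921 - 8643\right) + 11267\right) - 41345} = \sqrt{\left(-1722 + 11267\right) - 41345} = \sqrt{9545 - 41345} = \sqrt{-31800} = 10 i \sqrt{318}$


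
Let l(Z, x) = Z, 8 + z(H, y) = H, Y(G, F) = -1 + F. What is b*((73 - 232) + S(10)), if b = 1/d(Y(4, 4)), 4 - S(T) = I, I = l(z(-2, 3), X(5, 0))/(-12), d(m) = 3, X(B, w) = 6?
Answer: -935/18 ≈ -51.944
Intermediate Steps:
z(H, y) = -8 + H
I = ⅚ (I = (-8 - 2)/(-12) = -10*(-1/12) = ⅚ ≈ 0.83333)
S(T) = 19/6 (S(T) = 4 - 1*⅚ = 4 - ⅚ = 19/6)
b = ⅓ (b = 1/3 = ⅓ ≈ 0.33333)
b*((73 - 232) + S(10)) = ((73 - 232) + 19/6)/3 = (-159 + 19/6)/3 = (⅓)*(-935/6) = -935/18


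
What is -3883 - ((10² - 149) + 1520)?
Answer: -5354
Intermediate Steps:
-3883 - ((10² - 149) + 1520) = -3883 - ((100 - 149) + 1520) = -3883 - (-49 + 1520) = -3883 - 1*1471 = -3883 - 1471 = -5354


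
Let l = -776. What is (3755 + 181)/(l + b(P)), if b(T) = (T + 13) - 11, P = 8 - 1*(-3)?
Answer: -3936/763 ≈ -5.1586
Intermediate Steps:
P = 11 (P = 8 + 3 = 11)
b(T) = 2 + T (b(T) = (13 + T) - 11 = 2 + T)
(3755 + 181)/(l + b(P)) = (3755 + 181)/(-776 + (2 + 11)) = 3936/(-776 + 13) = 3936/(-763) = 3936*(-1/763) = -3936/763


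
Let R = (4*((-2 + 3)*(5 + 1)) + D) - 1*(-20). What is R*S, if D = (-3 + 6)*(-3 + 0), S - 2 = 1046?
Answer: 36680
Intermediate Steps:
S = 1048 (S = 2 + 1046 = 1048)
D = -9 (D = 3*(-3) = -9)
R = 35 (R = (4*((-2 + 3)*(5 + 1)) - 9) - 1*(-20) = (4*(1*6) - 9) + 20 = (4*6 - 9) + 20 = (24 - 9) + 20 = 15 + 20 = 35)
R*S = 35*1048 = 36680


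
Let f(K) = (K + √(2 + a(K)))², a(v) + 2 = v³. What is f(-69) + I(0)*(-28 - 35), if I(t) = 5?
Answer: -324063 - 9522*I*√69 ≈ -3.2406e+5 - 79096.0*I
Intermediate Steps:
a(v) = -2 + v³
f(K) = (K + √(K³))² (f(K) = (K + √(2 + (-2 + K³)))² = (K + √(K³))²)
f(-69) + I(0)*(-28 - 35) = (-69 + √((-69)³))² + 5*(-28 - 35) = (-69 + √(-328509))² + 5*(-63) = (-69 + 69*I*√69)² - 315 = -315 + (-69 + 69*I*√69)²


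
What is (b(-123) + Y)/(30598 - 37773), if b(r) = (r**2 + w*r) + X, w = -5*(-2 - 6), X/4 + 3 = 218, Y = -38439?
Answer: 782/205 ≈ 3.8146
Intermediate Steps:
X = 860 (X = -12 + 4*218 = -12 + 872 = 860)
w = 40 (w = -5*(-8) = 40)
b(r) = 860 + r**2 + 40*r (b(r) = (r**2 + 40*r) + 860 = 860 + r**2 + 40*r)
(b(-123) + Y)/(30598 - 37773) = ((860 + (-123)**2 + 40*(-123)) - 38439)/(30598 - 37773) = ((860 + 15129 - 4920) - 38439)/(-7175) = (11069 - 38439)*(-1/7175) = -27370*(-1/7175) = 782/205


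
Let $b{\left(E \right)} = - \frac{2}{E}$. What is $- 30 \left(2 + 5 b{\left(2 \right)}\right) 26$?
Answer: $2340$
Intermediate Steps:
$- 30 \left(2 + 5 b{\left(2 \right)}\right) 26 = - 30 \left(2 + 5 \left(- \frac{2}{2}\right)\right) 26 = - 30 \left(2 + 5 \left(\left(-2\right) \frac{1}{2}\right)\right) 26 = - 30 \left(2 + 5 \left(-1\right)\right) 26 = - 30 \left(2 - 5\right) 26 = \left(-30\right) \left(-3\right) 26 = 90 \cdot 26 = 2340$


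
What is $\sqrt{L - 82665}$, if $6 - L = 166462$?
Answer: $i \sqrt{249121} \approx 499.12 i$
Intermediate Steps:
$L = -166456$ ($L = 6 - 166462 = -166456$)
$\sqrt{L - 82665} = \sqrt{-166456 - 82665} = \sqrt{-249121} = i \sqrt{249121}$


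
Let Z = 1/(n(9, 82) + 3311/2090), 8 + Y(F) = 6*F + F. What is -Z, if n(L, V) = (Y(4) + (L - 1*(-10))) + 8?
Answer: -190/9231 ≈ -0.020583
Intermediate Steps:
Y(F) = -8 + 7*F (Y(F) = -8 + (6*F + F) = -8 + 7*F)
n(L, V) = 38 + L (n(L, V) = ((-8 + 7*4) + (L - 1*(-10))) + 8 = ((-8 + 28) + (L + 10)) + 8 = (20 + (10 + L)) + 8 = (30 + L) + 8 = 38 + L)
Z = 190/9231 (Z = 1/((38 + 9) + 3311/2090) = 1/(47 + 3311*(1/2090)) = 1/(47 + 301/190) = 1/(9231/190) = 190/9231 ≈ 0.020583)
-Z = -1*190/9231 = -190/9231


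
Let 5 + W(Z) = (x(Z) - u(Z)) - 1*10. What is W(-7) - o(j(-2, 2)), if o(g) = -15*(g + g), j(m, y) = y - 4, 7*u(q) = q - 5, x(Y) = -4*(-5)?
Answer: -373/7 ≈ -53.286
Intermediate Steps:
x(Y) = 20
u(q) = -5/7 + q/7 (u(q) = (q - 5)/7 = (-5 + q)/7 = -5/7 + q/7)
j(m, y) = -4 + y
o(g) = -30*g
W(Z) = 40/7 - Z/7 (W(Z) = -5 + ((20 - (-5/7 + Z/7)) - 1*10) = -5 + ((20 + (5/7 - Z/7)) - 10) = -5 + ((145/7 - Z/7) - 10) = -5 + (75/7 - Z/7) = 40/7 - Z/7)
W(-7) - o(j(-2, 2)) = (40/7 - 1/7*(-7)) - (-30)*(-4 + 2) = (40/7 + 1) - (-30)*(-2) = 47/7 - 1*60 = 47/7 - 60 = -373/7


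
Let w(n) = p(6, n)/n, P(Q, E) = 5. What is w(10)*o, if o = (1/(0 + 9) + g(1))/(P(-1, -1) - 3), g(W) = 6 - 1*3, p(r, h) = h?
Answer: 14/9 ≈ 1.5556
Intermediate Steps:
g(W) = 3 (g(W) = 6 - 3 = 3)
w(n) = 1 (w(n) = n/n = 1)
o = 14/9 (o = (1/(0 + 9) + 3)/(5 - 3) = (1/9 + 3)/2 = (1/9 + 3)*(1/2) = (28/9)*(1/2) = 14/9 ≈ 1.5556)
w(10)*o = 1*(14/9) = 14/9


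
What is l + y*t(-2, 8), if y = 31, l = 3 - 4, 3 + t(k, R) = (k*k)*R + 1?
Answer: 929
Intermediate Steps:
t(k, R) = -2 + R*k² (t(k, R) = -3 + ((k*k)*R + 1) = -3 + (k²*R + 1) = -3 + (R*k² + 1) = -3 + (1 + R*k²) = -2 + R*k²)
l = -1
l + y*t(-2, 8) = -1 + 31*(-2 + 8*(-2)²) = -1 + 31*(-2 + 8*4) = -1 + 31*(-2 + 32) = -1 + 31*30 = -1 + 930 = 929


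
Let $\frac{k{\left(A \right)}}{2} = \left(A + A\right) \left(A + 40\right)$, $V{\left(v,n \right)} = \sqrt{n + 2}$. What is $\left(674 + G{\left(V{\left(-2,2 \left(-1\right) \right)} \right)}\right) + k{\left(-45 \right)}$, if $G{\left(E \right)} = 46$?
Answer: $1620$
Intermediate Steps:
$V{\left(v,n \right)} = \sqrt{2 + n}$
$k{\left(A \right)} = 4 A \left(40 + A\right)$ ($k{\left(A \right)} = 2 \left(A + A\right) \left(A + 40\right) = 2 \cdot 2 A \left(40 + A\right) = 4 A \left(40 + A\right)$)
$\left(674 + G{\left(V{\left(-2,2 \left(-1\right) \right)} \right)}\right) + k{\left(-45 \right)} = \left(674 + 46\right) + 4 \left(-45\right) \left(40 - 45\right) = 720 + 4 \left(-45\right) \left(-5\right) = 720 + 900 = 1620$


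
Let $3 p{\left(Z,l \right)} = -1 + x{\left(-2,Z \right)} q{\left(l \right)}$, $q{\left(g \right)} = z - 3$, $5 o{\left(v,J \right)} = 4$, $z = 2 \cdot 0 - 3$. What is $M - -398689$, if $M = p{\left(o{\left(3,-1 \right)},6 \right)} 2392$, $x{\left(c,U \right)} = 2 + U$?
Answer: $\frac{5767447}{15} \approx 3.845 \cdot 10^{5}$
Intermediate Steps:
$z = -3$ ($z = 0 - 3 = -3$)
$o{\left(v,J \right)} = \frac{4}{5}$ ($o{\left(v,J \right)} = \frac{1}{5} \cdot 4 = \frac{4}{5}$)
$q{\left(g \right)} = -6$ ($q{\left(g \right)} = -3 - 3 = -6$)
$p{\left(Z,l \right)} = - \frac{13}{3} - 2 Z$ ($p{\left(Z,l \right)} = \frac{-1 + \left(2 + Z\right) \left(-6\right)}{3} = \frac{-1 - \left(12 + 6 Z\right)}{3} = \frac{-13 - 6 Z}{3} = - \frac{13}{3} - 2 Z$)
$M = - \frac{212888}{15}$ ($M = \left(- \frac{13}{3} - \frac{8}{5}\right) 2392 = \left(- \frac{89}{15}\right) 2392 = - \frac{212888}{15} \approx -14193.0$)
$M - -398689 = - \frac{212888}{15} - -398689 = - \frac{212888}{15} + 398689 = \frac{5767447}{15}$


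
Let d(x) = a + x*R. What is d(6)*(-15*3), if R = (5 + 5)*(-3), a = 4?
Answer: 7920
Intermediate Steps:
R = -30 (R = 10*(-3) = -30)
d(x) = 4 - 30*x (d(x) = 4 + x*(-30) = 4 - 30*x)
d(6)*(-15*3) = (4 - 30*6)*(-15*3) = (4 - 180)*(-45) = -176*(-45) = 7920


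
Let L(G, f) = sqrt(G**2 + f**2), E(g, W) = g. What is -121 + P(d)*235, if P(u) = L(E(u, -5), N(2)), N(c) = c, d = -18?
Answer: -121 + 470*sqrt(82) ≈ 4135.0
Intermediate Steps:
P(u) = sqrt(4 + u**2) (P(u) = sqrt(u**2 + 2**2) = sqrt(u**2 + 4) = sqrt(4 + u**2))
-121 + P(d)*235 = -121 + sqrt(4 + (-18)**2)*235 = -121 + sqrt(4 + 324)*235 = -121 + sqrt(328)*235 = -121 + (2*sqrt(82))*235 = -121 + 470*sqrt(82)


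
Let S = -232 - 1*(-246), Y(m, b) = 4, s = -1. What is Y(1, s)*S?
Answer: 56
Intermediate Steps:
S = 14 (S = -232 + 246 = 14)
Y(1, s)*S = 4*14 = 56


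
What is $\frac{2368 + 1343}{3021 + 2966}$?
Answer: $\frac{3711}{5987} \approx 0.61984$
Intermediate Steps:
$\frac{2368 + 1343}{3021 + 2966} = \frac{3711}{5987}$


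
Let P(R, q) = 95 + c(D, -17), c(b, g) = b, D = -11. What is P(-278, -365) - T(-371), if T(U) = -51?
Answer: 135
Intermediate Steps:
P(R, q) = 84 (P(R, q) = 95 - 11 = 84)
P(-278, -365) - T(-371) = 84 - 1*(-51) = 84 + 51 = 135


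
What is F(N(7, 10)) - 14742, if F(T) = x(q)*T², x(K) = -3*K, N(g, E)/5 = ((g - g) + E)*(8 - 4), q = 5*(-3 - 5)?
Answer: 4785258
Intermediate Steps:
q = -40 (q = 5*(-8) = -40)
N(g, E) = 20*E (N(g, E) = 5*(((g - g) + E)*(8 - 4)) = 5*((0 + E)*4) = 5*(E*4) = 5*(4*E) = 20*E)
F(T) = 120*T² (F(T) = (-3*(-40))*T² = 120*T²)
F(N(7, 10)) - 14742 = 120*(20*10)² - 14742 = 120*200² - 14742 = 120*40000 - 14742 = 4800000 - 14742 = 4785258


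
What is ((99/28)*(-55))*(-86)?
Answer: 234135/14 ≈ 16724.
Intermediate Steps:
((99/28)*(-55))*(-86) = -5445/28*(-86) = 234135/14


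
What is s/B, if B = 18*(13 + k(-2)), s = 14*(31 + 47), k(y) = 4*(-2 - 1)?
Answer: 182/3 ≈ 60.667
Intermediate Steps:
k(y) = -12 (k(y) = 4*(-3) = -12)
s = 1092 (s = 14*78 = 1092)
B = 18 (B = 18*(13 - 12) = 18*1 = 18)
s/B = 1092/18 = 1092*(1/18) = 182/3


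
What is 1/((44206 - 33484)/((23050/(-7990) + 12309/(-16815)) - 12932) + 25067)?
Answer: 28965400981/726051697715132 ≈ 3.9894e-5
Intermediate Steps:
1/((44206 - 33484)/((23050/(-7990) + 12309/(-16815)) - 12932) + 25067) = 1/(10722/((23050*(-1/7990) + 12309*(-1/16815)) - 12932) + 25067) = 1/(10722/((-2305/799 - 4103/5605) - 12932) + 25067) = 1/(10722/(-16197822/4478395 - 12932) + 25067) = 1/(10722/(-57930801962/4478395) + 25067) = 1/(10722*(-4478395/57930801962) + 25067) = 1/(-24008675595/28965400981 + 25067) = 1/(726051697715132/28965400981) = 28965400981/726051697715132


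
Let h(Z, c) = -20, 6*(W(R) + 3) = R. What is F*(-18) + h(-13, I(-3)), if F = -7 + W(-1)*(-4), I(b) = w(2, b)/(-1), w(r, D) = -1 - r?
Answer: -122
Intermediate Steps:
W(R) = -3 + R/6
I(b) = 3 (I(b) = (-1 - 1*2)/(-1) = (-1 - 2)*(-1) = -3*(-1) = 3)
F = 17/3 (F = -7 + (-3 + (1/6)*(-1))*(-4) = -7 + (-3 - 1/6)*(-4) = -7 - 19/6*(-4) = -7 + 38/3 = 17/3 ≈ 5.6667)
F*(-18) + h(-13, I(-3)) = (17/3)*(-18) - 20 = -102 - 20 = -122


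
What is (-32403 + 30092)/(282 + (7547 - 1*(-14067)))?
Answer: -2311/21896 ≈ -0.10554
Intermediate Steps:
(-32403 + 30092)/(282 + (7547 - 1*(-14067))) = -2311/(282 + (7547 + 14067)) = -2311/(282 + 21614) = -2311/21896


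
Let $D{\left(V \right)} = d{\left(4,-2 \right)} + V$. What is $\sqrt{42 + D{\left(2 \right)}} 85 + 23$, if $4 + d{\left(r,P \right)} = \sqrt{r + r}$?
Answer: $23 + 85 \sqrt{40 + 2 \sqrt{2}} \approx 579.27$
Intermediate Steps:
$d{\left(r,P \right)} = -4 + \sqrt{2} \sqrt{r}$ ($d{\left(r,P \right)} = -4 + \sqrt{r + r} = -4 + \sqrt{2 r} = -4 + \sqrt{2} \sqrt{r}$)
$D{\left(V \right)} = -4 + V + 2 \sqrt{2}$ ($D{\left(V \right)} = \left(-4 + \sqrt{2} \sqrt{4}\right) + V = \left(-4 + \sqrt{2} \cdot 2\right) + V = \left(-4 + 2 \sqrt{2}\right) + V = -4 + V + 2 \sqrt{2}$)
$\sqrt{42 + D{\left(2 \right)}} 85 + 23 = \sqrt{42 + \left(-4 + 2 + 2 \sqrt{2}\right)} 85 + 23 = \sqrt{42 - \left(2 - 2 \sqrt{2}\right)} 85 + 23 = \sqrt{40 + 2 \sqrt{2}} \cdot 85 + 23 = 85 \sqrt{40 + 2 \sqrt{2}} + 23 = 23 + 85 \sqrt{40 + 2 \sqrt{2}}$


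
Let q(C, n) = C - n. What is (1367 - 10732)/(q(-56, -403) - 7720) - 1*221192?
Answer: -1630839251/7373 ≈ -2.2119e+5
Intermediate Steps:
(1367 - 10732)/(q(-56, -403) - 7720) - 1*221192 = (1367 - 10732)/((-56 - 1*(-403)) - 7720) - 1*221192 = -9365/((-56 + 403) - 7720) - 221192 = -9365/(347 - 7720) - 221192 = -9365/(-7373) - 221192 = -9365*(-1/7373) - 221192 = 9365/7373 - 221192 = -1630839251/7373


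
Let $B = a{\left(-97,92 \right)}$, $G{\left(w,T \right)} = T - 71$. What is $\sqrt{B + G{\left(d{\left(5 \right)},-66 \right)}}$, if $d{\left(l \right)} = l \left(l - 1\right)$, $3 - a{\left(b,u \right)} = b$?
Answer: $i \sqrt{37} \approx 6.0828 i$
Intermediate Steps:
$a{\left(b,u \right)} = 3 - b$
$d{\left(l \right)} = l \left(-1 + l\right)$
$G{\left(w,T \right)} = -71 + T$
$B = 100$ ($B = 3 - -97 = 3 + 97 = 100$)
$\sqrt{B + G{\left(d{\left(5 \right)},-66 \right)}} = \sqrt{100 - 137} = \sqrt{-37} = i \sqrt{37}$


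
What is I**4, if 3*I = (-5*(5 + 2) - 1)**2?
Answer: 34828517376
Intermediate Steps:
I = 432 (I = (-5*(5 + 2) - 1)**2/3 = (-5*7 - 1)**2/3 = (-35 - 1)**2/3 = (1/3)*(-36)**2 = (1/3)*1296 = 432)
I**4 = 432**4 = 34828517376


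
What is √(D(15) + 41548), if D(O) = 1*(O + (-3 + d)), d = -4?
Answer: 2*√10389 ≈ 203.85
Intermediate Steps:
D(O) = -7 + O (D(O) = 1*(O + (-3 - 4)) = 1*(O - 7) = 1*(-7 + O) = -7 + O)
√(D(15) + 41548) = √((-7 + 15) + 41548) = √(8 + 41548) = √41556 = 2*√10389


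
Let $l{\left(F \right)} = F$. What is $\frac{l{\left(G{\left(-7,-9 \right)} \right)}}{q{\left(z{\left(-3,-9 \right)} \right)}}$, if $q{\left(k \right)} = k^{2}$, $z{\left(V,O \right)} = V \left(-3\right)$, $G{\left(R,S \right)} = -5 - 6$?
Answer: $- \frac{11}{81} \approx -0.1358$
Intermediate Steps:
$G{\left(R,S \right)} = -11$ ($G{\left(R,S \right)} = -5 - 6 = -11$)
$z{\left(V,O \right)} = - 3 V$
$\frac{l{\left(G{\left(-7,-9 \right)} \right)}}{q{\left(z{\left(-3,-9 \right)} \right)}} = - \frac{11}{\left(\left(-3\right) \left(-3\right)\right)^{2}} = - \frac{11}{9^{2}} = - \frac{11}{81}$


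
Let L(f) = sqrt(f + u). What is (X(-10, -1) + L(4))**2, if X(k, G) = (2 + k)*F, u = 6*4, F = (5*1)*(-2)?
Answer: 6428 + 320*sqrt(7) ≈ 7274.6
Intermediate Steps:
F = -10 (F = 5*(-2) = -10)
u = 24
X(k, G) = -20 - 10*k (X(k, G) = (2 + k)*(-10) = -20 - 10*k)
L(f) = sqrt(24 + f) (L(f) = sqrt(f + 24) = sqrt(24 + f))
(X(-10, -1) + L(4))**2 = ((-20 - 10*(-10)) + sqrt(24 + 4))**2 = ((-20 + 100) + sqrt(28))**2 = (80 + 2*sqrt(7))**2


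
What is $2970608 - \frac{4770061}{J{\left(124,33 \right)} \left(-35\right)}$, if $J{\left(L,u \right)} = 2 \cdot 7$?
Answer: $\frac{1460367981}{490} \approx 2.9803 \cdot 10^{6}$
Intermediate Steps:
$J{\left(L,u \right)} = 14$
$2970608 - \frac{4770061}{J{\left(124,33 \right)} \left(-35\right)} = 2970608 - \frac{4770061}{14 \left(-35\right)} = 2970608 - \frac{4770061}{-490} = 2970608 - - \frac{4770061}{490} = 2970608 + \frac{4770061}{490} = \frac{1460367981}{490}$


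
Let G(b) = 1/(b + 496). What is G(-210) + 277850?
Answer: 79465101/286 ≈ 2.7785e+5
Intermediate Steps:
G(b) = 1/(496 + b)
G(-210) + 277850 = 1/(496 - 210) + 277850 = 1/286 + 277850 = 79465101/286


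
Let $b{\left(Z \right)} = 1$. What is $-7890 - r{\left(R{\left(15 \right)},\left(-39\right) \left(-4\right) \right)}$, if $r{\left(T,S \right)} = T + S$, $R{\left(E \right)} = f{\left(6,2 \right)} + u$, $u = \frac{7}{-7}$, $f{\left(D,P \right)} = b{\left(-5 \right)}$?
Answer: $-8046$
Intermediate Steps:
$f{\left(D,P \right)} = 1$
$u = -1$ ($u = 7 \left(- \frac{1}{7}\right) = -1$)
$R{\left(E \right)} = 0$ ($R{\left(E \right)} = 1 - 1 = 0$)
$r{\left(T,S \right)} = S + T$
$-7890 - r{\left(R{\left(15 \right)},\left(-39\right) \left(-4\right) \right)} = -7890 - \left(\left(-39\right) \left(-4\right) + 0\right) = -7890 - \left(156 + 0\right) = -7890 - 156 = -8046$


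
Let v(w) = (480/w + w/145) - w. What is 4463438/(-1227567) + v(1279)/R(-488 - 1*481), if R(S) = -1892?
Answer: -29023940111498/9789312833355 ≈ -2.9649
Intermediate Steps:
v(w) = 480/w - 144*w/145 (v(w) = (480/w + w*(1/145)) - w = (480/w + w/145) - w = 480/w - 144*w/145)
4463438/(-1227567) + v(1279)/R(-488 - 1*481) = 4463438/(-1227567) + (480/1279 - 144/145*1279)/(-1892) = 4463438*(-1/1227567) + (480*(1/1279) - 184176/145)*(-1/1892) = -4463438/1227567 + (480/1279 - 184176/145)*(-1/1892) = -4463438/1227567 - 235491504/185455*(-1/1892) = -4463438/1227567 + 58872876/87720215 = -29023940111498/9789312833355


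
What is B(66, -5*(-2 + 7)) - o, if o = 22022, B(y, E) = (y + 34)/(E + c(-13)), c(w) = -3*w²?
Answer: -2928951/133 ≈ -22022.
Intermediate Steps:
B(y, E) = (34 + y)/(-507 + E) (B(y, E) = (y + 34)/(E - 3*(-13)²) = (34 + y)/(E - 3*169) = (34 + y)/(E - 507) = (34 + y)/(-507 + E))
B(66, -5*(-2 + 7)) - o = (34 + 66)/(-507 - 5*(-2 + 7)) - 1*22022 = 100/(-507 - 5*5) - 22022 = 100/(-507 - 25) - 22022 = 100/(-532) - 22022 = -1/532*100 - 22022 = -25/133 - 22022 = -2928951/133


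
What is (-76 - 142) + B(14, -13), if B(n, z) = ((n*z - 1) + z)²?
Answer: 38198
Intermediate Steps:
B(n, z) = (-1 + z + n*z)² (B(n, z) = ((-1 + n*z) + z)² = (-1 + z + n*z)²)
(-76 - 142) + B(14, -13) = (-76 - 142) + (-1 - 13 + 14*(-13))² = -218 + (-1 - 13 - 182)² = -218 + (-196)² = -218 + 38416 = 38198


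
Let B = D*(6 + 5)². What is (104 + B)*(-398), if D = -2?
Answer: 54924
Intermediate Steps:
B = -242 (B = -2*(6 + 5)² = -2*11² = -2*121 = -242)
(104 + B)*(-398) = (104 - 242)*(-398) = -138*(-398) = 54924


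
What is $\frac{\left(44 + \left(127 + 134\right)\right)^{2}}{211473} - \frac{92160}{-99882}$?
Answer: $\frac{1598937485}{1173463677} \approx 1.3626$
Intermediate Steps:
$\frac{\left(44 + \left(127 + 134\right)\right)^{2}}{211473} - \frac{92160}{-99882} = \left(44 + 261\right)^{2} \cdot \frac{1}{211473} - - \frac{5120}{5549} = 305^{2} \cdot \frac{1}{211473} + \frac{5120}{5549} = 93025 \cdot \frac{1}{211473} + \frac{5120}{5549} = \frac{93025}{211473} + \frac{5120}{5549} = \frac{1598937485}{1173463677}$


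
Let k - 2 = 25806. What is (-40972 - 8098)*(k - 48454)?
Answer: 1111239220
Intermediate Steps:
k = 25808 (k = 2 + 25806 = 25808)
(-40972 - 8098)*(k - 48454) = (-40972 - 8098)*(25808 - 48454) = -49070*(-22646) = 1111239220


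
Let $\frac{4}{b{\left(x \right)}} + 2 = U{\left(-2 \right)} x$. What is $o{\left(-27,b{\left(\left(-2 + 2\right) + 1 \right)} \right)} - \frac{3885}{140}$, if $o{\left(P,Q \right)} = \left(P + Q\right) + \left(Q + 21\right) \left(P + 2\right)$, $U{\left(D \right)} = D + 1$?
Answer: $- \frac{2191}{4} \approx -547.75$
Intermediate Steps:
$U{\left(D \right)} = 1 + D$
$b{\left(x \right)} = \frac{4}{-2 - x}$ ($b{\left(x \right)} = \frac{4}{-2 + \left(1 - 2\right) x} = \frac{4}{-2 - x}$)
$o{\left(P,Q \right)} = P + Q + \left(2 + P\right) \left(21 + Q\right)$ ($o{\left(P,Q \right)} = \left(P + Q\right) + \left(21 + Q\right) \left(2 + P\right) = \left(P + Q\right) + \left(2 + P\right) \left(21 + Q\right) = P + Q + \left(2 + P\right) \left(21 + Q\right)$)
$o{\left(-27,b{\left(\left(-2 + 2\right) + 1 \right)} \right)} - \frac{3885}{140} = \left(42 + 3 \frac{4}{-2 - \left(\left(-2 + 2\right) + 1\right)} + 22 \left(-27\right) - 27 \frac{4}{-2 - \left(\left(-2 + 2\right) + 1\right)}\right) - \frac{3885}{140} = \left(42 + 3 \frac{4}{-2 - \left(0 + 1\right)} - 594 - 27 \frac{4}{-2 - \left(0 + 1\right)}\right) - \frac{111}{4} = \left(42 + 3 \frac{4}{-2 - 1} - 594 - 27 \frac{4}{-2 - 1}\right) - \frac{111}{4} = \left(42 + 3 \frac{4}{-3} - 594 - 27 \frac{4}{-3}\right) - \frac{111}{4} = \left(42 + 3 \cdot 4 \left(- \frac{1}{3}\right) - 594 - 27 \cdot 4 \left(- \frac{1}{3}\right)\right) - \frac{111}{4} = \left(42 + 3 \left(- \frac{4}{3}\right) - 594 - -36\right) - \frac{111}{4} = \left(42 - 4 - 594 + 36\right) - \frac{111}{4} = -520 - \frac{111}{4} = - \frac{2191}{4}$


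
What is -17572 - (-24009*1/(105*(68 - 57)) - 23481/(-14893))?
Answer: -100644272966/5733805 ≈ -17553.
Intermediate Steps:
-17572 - (-24009*1/(105*(68 - 57)) - 23481/(-14893)) = -17572 - (-24009/(11*105) - 23481*(-1/14893)) = -17572 - (-24009/1155 + 23481/14893) = -17572 - (-24009*1/1155 + 23481/14893) = -17572 - (-8003/385 + 23481/14893) = -17572 - 1*(-110148494/5733805) = -17572 + 110148494/5733805 = -100644272966/5733805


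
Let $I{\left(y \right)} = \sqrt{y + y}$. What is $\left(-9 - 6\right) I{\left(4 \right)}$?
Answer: $- 30 \sqrt{2} \approx -42.426$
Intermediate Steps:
$I{\left(y \right)} = \sqrt{2} \sqrt{y}$ ($I{\left(y \right)} = \sqrt{2 y} = \sqrt{2} \sqrt{y}$)
$\left(-9 - 6\right) I{\left(4 \right)} = \left(-9 - 6\right) \sqrt{2} \sqrt{4} = - 15 \sqrt{2} \cdot 2 = - 15 \cdot 2 \sqrt{2} = - 30 \sqrt{2}$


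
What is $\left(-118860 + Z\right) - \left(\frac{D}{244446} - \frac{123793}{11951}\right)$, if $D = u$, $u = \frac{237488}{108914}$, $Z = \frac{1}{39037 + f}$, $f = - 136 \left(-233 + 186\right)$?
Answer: $- \frac{2511573207873224232700}{21132358279895239} \approx -1.1885 \cdot 10^{5}$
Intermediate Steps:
$f = 6392$ ($f = \left(-136\right) \left(-47\right) = 6392$)
$Z = \frac{1}{45429}$ ($Z = \frac{1}{39037 + 6392} = \frac{1}{45429} \approx 2.2012 \cdot 10^{-5}$)
$u = \frac{118744}{54457}$ ($u = 237488 \cdot \frac{1}{108914} = \frac{118744}{54457} \approx 2.1805$)
$D = \frac{118744}{54457} \approx 2.1805$
$\left(-118860 + Z\right) - \left(\frac{D}{244446} - \frac{123793}{11951}\right) = \left(-118860 + \frac{1}{45429}\right) - \left(\frac{118744}{54457 \cdot 244446} - \frac{123793}{11951}\right) = - \frac{5399690939}{45429} - \left(\frac{118744}{54457} \cdot \frac{1}{244446} - \frac{123793}{11951}\right) = - \frac{5399690939}{45429} - \left(\frac{59372}{6655897911} - \frac{123793}{11951}\right) = - \frac{5399690939}{45429} - - \frac{823952860541651}{79544635934361} = - \frac{5399690939}{45429} + \frac{823952860541651}{79544635934361} = - \frac{2511573207873224232700}{21132358279895239}$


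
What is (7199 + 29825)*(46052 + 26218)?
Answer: 2675724480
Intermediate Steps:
(7199 + 29825)*(46052 + 26218) = 37024*72270 = 2675724480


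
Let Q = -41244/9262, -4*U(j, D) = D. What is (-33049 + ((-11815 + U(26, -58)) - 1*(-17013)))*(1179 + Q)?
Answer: -302823652071/9262 ≈ -3.2695e+7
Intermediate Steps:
U(j, D) = -D/4
Q = -20622/4631 (Q = -41244*1/9262 = -20622/4631 ≈ -4.4530)
(-33049 + ((-11815 + U(26, -58)) - 1*(-17013)))*(1179 + Q) = (-33049 + ((-11815 - ¼*(-58)) - 1*(-17013)))*(1179 - 20622/4631) = (-33049 + ((-11815 + 29/2) + 17013))*(5439327/4631) = (-33049 + (-23601/2 + 17013))*(5439327/4631) = (-33049 + 10425/2)*(5439327/4631) = -55673/2*5439327/4631 = -302823652071/9262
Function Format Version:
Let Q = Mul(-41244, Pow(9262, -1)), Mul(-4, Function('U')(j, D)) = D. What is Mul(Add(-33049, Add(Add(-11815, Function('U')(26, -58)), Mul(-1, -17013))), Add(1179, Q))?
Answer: Rational(-302823652071, 9262) ≈ -3.2695e+7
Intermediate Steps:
Function('U')(j, D) = Mul(Rational(-1, 4), D)
Q = Rational(-20622, 4631) (Q = Mul(-41244, Rational(1, 9262)) = Rational(-20622, 4631) ≈ -4.4530)
Mul(Add(-33049, Add(Add(-11815, Function('U')(26, -58)), Mul(-1, -17013))), Add(1179, Q)) = Mul(Add(-33049, Add(Add(-11815, Mul(Rational(-1, 4), -58)), Mul(-1, -17013))), Add(1179, Rational(-20622, 4631))) = Mul(Add(-33049, Add(Add(-11815, Rational(29, 2)), 17013)), Rational(5439327, 4631)) = Mul(Add(-33049, Add(Rational(-23601, 2), 17013)), Rational(5439327, 4631)) = Mul(Add(-33049, Rational(10425, 2)), Rational(5439327, 4631)) = Mul(Rational(-55673, 2), Rational(5439327, 4631)) = Rational(-302823652071, 9262)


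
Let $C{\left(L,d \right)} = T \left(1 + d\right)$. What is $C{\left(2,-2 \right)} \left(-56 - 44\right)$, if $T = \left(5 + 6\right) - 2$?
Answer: $900$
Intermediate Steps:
$T = 9$ ($T = 11 - 2 = 9$)
$C{\left(L,d \right)} = 9 + 9 d$ ($C{\left(L,d \right)} = 9 \left(1 + d\right) = 9 + 9 d$)
$C{\left(2,-2 \right)} \left(-56 - 44\right) = \left(9 + 9 \left(-2\right)\right) \left(-56 - 44\right) = \left(9 - 18\right) \left(-100\right) = \left(-9\right) \left(-100\right) = 900$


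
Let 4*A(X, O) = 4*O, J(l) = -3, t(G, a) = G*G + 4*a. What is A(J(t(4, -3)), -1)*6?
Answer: -6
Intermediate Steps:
t(G, a) = G**2 + 4*a
A(X, O) = O (A(X, O) = (4*O)/4 = O)
A(J(t(4, -3)), -1)*6 = -1*6 = -6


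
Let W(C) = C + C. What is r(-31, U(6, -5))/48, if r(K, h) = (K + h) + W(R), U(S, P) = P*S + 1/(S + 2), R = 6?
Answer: -391/384 ≈ -1.0182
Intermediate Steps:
W(C) = 2*C
U(S, P) = 1/(2 + S) + P*S (U(S, P) = P*S + 1/(2 + S) = 1/(2 + S) + P*S)
r(K, h) = 12 + K + h (r(K, h) = (K + h) + 2*6 = (K + h) + 12 = 12 + K + h)
r(-31, U(6, -5))/48 = (12 - 31 + (1 - 5*6**2 + 2*(-5)*6)/(2 + 6))/48 = (12 - 31 + (1 - 5*36 - 60)/8)*(1/48) = (12 - 31 + (1 - 180 - 60)/8)*(1/48) = (12 - 31 + (1/8)*(-239))*(1/48) = (12 - 31 - 239/8)*(1/48) = -391/8*1/48 = -391/384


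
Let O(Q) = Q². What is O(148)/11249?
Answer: 21904/11249 ≈ 1.9472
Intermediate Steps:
O(148)/11249 = 148²/11249 = 21904*(1/11249) = 21904/11249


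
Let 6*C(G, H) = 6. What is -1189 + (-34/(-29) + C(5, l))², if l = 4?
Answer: -995980/841 ≈ -1184.3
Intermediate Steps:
C(G, H) = 1 (C(G, H) = (⅙)*6 = 1)
-1189 + (-34/(-29) + C(5, l))² = -1189 + (-34/(-29) + 1)² = -1189 + (-34*(-1/29) + 1)² = -1189 + (34/29 + 1)² = -1189 + (63/29)² = -1189 + 3969/841 = -995980/841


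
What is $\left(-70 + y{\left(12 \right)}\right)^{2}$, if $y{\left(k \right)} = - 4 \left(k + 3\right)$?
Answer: $16900$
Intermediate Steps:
$y{\left(k \right)} = -12 - 4 k$ ($y{\left(k \right)} = - 4 \left(3 + k\right) = -12 - 4 k$)
$\left(-70 + y{\left(12 \right)}\right)^{2} = \left(-70 - 60\right)^{2} = \left(-130\right)^{2} = 16900$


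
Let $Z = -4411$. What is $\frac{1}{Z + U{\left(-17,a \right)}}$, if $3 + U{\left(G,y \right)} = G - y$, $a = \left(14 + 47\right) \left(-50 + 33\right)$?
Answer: $- \frac{1}{3394} \approx -0.00029464$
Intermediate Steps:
$a = -1037$ ($a = 61 \left(-17\right) = -1037$)
$U{\left(G,y \right)} = -3 + G - y$ ($U{\left(G,y \right)} = -3 + \left(G - y\right) = -3 + G - y$)
$\frac{1}{Z + U{\left(-17,a \right)}} = \frac{1}{-4411 - -1017} = \frac{1}{-4411 + 1017} = \frac{1}{-3394} = - \frac{1}{3394}$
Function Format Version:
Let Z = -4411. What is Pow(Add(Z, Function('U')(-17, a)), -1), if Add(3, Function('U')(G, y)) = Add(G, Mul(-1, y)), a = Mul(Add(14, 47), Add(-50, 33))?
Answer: Rational(-1, 3394) ≈ -0.00029464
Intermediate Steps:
a = -1037 (a = Mul(61, -17) = -1037)
Function('U')(G, y) = Add(-3, G, Mul(-1, y)) (Function('U')(G, y) = Add(-3, Add(G, Mul(-1, y))) = Add(-3, G, Mul(-1, y)))
Pow(Add(Z, Function('U')(-17, a)), -1) = Pow(Add(-4411, Add(-3, -17, Mul(-1, -1037))), -1) = Pow(Add(-4411, Add(-3, -17, 1037)), -1) = Pow(Add(-4411, 1017), -1) = Pow(-3394, -1) = Rational(-1, 3394)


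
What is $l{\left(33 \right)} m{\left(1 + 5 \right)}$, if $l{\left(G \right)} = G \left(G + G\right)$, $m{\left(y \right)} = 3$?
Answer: $6534$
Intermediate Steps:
$l{\left(G \right)} = 2 G^{2}$ ($l{\left(G \right)} = G 2 G = 2 G^{2}$)
$l{\left(33 \right)} m{\left(1 + 5 \right)} = 2 \cdot 33^{2} \cdot 3 = 2 \cdot 1089 \cdot 3 = 2178 \cdot 3 = 6534$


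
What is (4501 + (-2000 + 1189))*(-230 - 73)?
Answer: -1118070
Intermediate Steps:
(4501 + (-2000 + 1189))*(-230 - 73) = (4501 - 811)*(-303) = 3690*(-303) = -1118070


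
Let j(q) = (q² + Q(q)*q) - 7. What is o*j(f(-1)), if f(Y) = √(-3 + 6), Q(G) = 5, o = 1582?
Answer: -6328 + 7910*√3 ≈ 7372.5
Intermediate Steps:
f(Y) = √3
j(q) = -7 + q² + 5*q (j(q) = (q² + 5*q) - 7 = -7 + q² + 5*q)
o*j(f(-1)) = 1582*(-7 + (√3)² + 5*√3) = 1582*(-7 + 3 + 5*√3) = 1582*(-4 + 5*√3) = -6328 + 7910*√3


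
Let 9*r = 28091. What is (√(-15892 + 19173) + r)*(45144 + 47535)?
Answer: 867815263/3 + 92679*√3281 ≈ 2.9458e+8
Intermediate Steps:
r = 28091/9 (r = (⅑)*28091 = 28091/9 ≈ 3121.2)
(√(-15892 + 19173) + r)*(45144 + 47535) = (√(-15892 + 19173) + 28091/9)*(45144 + 47535) = (√3281 + 28091/9)*92679 = (28091/9 + √3281)*92679 = 867815263/3 + 92679*√3281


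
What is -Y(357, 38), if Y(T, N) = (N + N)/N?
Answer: -2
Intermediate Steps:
Y(T, N) = 2 (Y(T, N) = (2*N)/N = 2)
-Y(357, 38) = -1*2 = -2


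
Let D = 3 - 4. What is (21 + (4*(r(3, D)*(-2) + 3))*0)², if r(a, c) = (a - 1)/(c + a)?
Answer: 441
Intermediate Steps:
D = -1
r(a, c) = (-1 + a)/(a + c)
(21 + (4*(r(3, D)*(-2) + 3))*0)² = (21 + (4*(((-1 + 3)/(3 - 1))*(-2) + 3))*0)² = (21 + (4*((2/2)*(-2) + 3))*0)² = (21 + (4*(((½)*2)*(-2) + 3))*0)² = (21 + (4*(1*(-2) + 3))*0)² = (21 + (4*(-2 + 3))*0)² = (21 + (4*1)*0)² = (21 + 4*0)² = (21 + 0)² = 21² = 441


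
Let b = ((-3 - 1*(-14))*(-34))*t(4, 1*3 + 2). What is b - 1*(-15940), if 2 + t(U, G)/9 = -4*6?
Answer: 103456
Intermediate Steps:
t(U, G) = -234 (t(U, G) = -18 + 9*(-4*6) = -18 + 9*(-24) = -18 - 216 = -234)
b = 87516 (b = ((-3 - 1*(-14))*(-34))*(-234) = ((-3 + 14)*(-34))*(-234) = (11*(-34))*(-234) = -374*(-234) = 87516)
b - 1*(-15940) = 87516 - 1*(-15940) = 87516 + 15940 = 103456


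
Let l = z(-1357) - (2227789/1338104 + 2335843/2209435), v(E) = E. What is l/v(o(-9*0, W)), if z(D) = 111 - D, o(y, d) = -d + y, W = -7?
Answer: 4332026439049433/20695176678680 ≈ 209.33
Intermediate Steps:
o(y, d) = y - d
l = 4332026439049433/2956453811240 (l = (111 - 1*(-1357)) - (2227789/1338104 + 2335843/2209435) = (111 + 1357) - (2227789*(1/1338104) + 2335843*(1/2209435)) = 1468 - (2227789/1338104 + 2335843/2209435) = 1468 - 1*8047755850887/2956453811240 = 1468 - 8047755850887/2956453811240 = 4332026439049433/2956453811240 ≈ 1465.3)
l/v(o(-9*0, W)) = 4332026439049433/(2956453811240*(-9*0 - 1*(-7))) = 4332026439049433/(2956453811240*(0 + 7)) = (4332026439049433/2956453811240)/7 = (4332026439049433/2956453811240)*(⅐) = 4332026439049433/20695176678680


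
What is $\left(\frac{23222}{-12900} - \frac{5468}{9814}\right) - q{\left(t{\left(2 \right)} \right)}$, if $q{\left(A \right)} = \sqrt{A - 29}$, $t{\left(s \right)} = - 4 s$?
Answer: $- \frac{74609477}{31650150} - i \sqrt{37} \approx -2.3573 - 6.0828 i$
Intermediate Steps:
$q{\left(A \right)} = \sqrt{-29 + A}$
$\left(\frac{23222}{-12900} - \frac{5468}{9814}\right) - q{\left(t{\left(2 \right)} \right)} = \left(\frac{23222}{-12900} - \frac{5468}{9814}\right) - \sqrt{-29 - 8} = \left(23222 \left(- \frac{1}{12900}\right) - \frac{2734}{4907}\right) - \sqrt{-29 - 8} = \left(- \frac{11611}{6450} - \frac{2734}{4907}\right) - \sqrt{-37} = - \frac{74609477}{31650150} - i \sqrt{37}$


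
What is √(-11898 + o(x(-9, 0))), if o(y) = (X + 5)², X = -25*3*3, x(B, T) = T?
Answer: √36502 ≈ 191.05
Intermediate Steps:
X = -225 (X = -5*15*3 = -75*3 = -225)
o(y) = 48400 (o(y) = (-225 + 5)² = (-220)² = 48400)
√(-11898 + o(x(-9, 0))) = √(-11898 + 48400) = √36502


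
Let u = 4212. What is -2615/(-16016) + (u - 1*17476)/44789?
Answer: -95312989/717340624 ≈ -0.13287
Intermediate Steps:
-2615/(-16016) + (u - 1*17476)/44789 = -2615/(-16016) + (4212 - 1*17476)/44789 = -2615*(-1/16016) + (4212 - 17476)*(1/44789) = 2615/16016 - 13264*1/44789 = 2615/16016 - 13264/44789 = -95312989/717340624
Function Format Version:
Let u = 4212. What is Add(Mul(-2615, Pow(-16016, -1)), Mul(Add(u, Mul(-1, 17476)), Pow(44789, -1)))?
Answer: Rational(-95312989, 717340624) ≈ -0.13287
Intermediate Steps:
Add(Mul(-2615, Pow(-16016, -1)), Mul(Add(u, Mul(-1, 17476)), Pow(44789, -1))) = Add(Mul(-2615, Pow(-16016, -1)), Mul(Add(4212, Mul(-1, 17476)), Pow(44789, -1))) = Add(Mul(-2615, Rational(-1, 16016)), Mul(Add(4212, -17476), Rational(1, 44789))) = Add(Rational(2615, 16016), Mul(-13264, Rational(1, 44789))) = Add(Rational(2615, 16016), Rational(-13264, 44789)) = Rational(-95312989, 717340624)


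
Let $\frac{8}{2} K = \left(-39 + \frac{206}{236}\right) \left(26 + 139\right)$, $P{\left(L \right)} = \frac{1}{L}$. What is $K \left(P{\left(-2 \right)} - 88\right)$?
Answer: $\frac{2227005}{16} \approx 1.3919 \cdot 10^{5}$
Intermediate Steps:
$K = - \frac{742335}{472}$ ($K = \frac{\left(-39 + \frac{206}{236}\right) \left(26 + 139\right)}{4} = \frac{\left(-39 + 206 \cdot \frac{1}{236}\right) 165}{4} = \frac{\left(-39 + \frac{103}{118}\right) 165}{4} = \frac{\left(- \frac{4499}{118}\right) 165}{4} = \frac{1}{4} \left(- \frac{742335}{118}\right) = - \frac{742335}{472} \approx -1572.7$)
$K \left(P{\left(-2 \right)} - 88\right) = - \frac{742335 \left(\frac{1}{-2} - 88\right)}{472} = - \frac{742335 \left(- \frac{1}{2} - 88\right)}{472} = \left(- \frac{742335}{472}\right) \left(- \frac{177}{2}\right) = \frac{2227005}{16}$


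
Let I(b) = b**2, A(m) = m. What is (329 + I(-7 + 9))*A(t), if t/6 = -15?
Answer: -29970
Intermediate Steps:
t = -90 (t = 6*(-15) = -90)
(329 + I(-7 + 9))*A(t) = (329 + (-7 + 9)**2)*(-90) = (329 + 2**2)*(-90) = (329 + 4)*(-90) = 333*(-90) = -29970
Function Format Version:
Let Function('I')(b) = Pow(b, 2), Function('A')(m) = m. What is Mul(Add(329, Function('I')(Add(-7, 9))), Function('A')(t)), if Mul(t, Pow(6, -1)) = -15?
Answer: -29970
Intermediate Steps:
t = -90 (t = Mul(6, -15) = -90)
Mul(Add(329, Function('I')(Add(-7, 9))), Function('A')(t)) = Mul(Add(329, Pow(Add(-7, 9), 2)), -90) = Mul(Add(329, Pow(2, 2)), -90) = Mul(Add(329, 4), -90) = Mul(333, -90) = -29970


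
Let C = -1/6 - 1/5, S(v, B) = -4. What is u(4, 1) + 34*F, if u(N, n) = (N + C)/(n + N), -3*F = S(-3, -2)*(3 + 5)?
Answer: 54509/150 ≈ 363.39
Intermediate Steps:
C = -11/30 (C = -1*⅙ - 1*⅕ = -⅙ - ⅕ = -11/30 ≈ -0.36667)
F = 32/3 (F = -(-4)*(3 + 5)/3 = -(-4)*8/3 = -⅓*(-32) = 32/3 ≈ 10.667)
u(N, n) = (-11/30 + N)/(N + n) (u(N, n) = (N - 11/30)/(n + N) = (-11/30 + N)/(N + n))
u(4, 1) + 34*F = (-11/30 + 4)/(4 + 1) + 34*(32/3) = (109/30)/5 + 1088/3 = (⅕)*(109/30) + 1088/3 = 109/150 + 1088/3 = 54509/150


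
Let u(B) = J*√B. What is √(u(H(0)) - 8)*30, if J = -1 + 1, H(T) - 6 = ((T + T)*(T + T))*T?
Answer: 60*I*√2 ≈ 84.853*I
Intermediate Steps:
H(T) = 6 + 4*T³ (H(T) = 6 + ((T + T)*(T + T))*T = 6 + ((2*T)*(2*T))*T = 6 + (4*T²)*T = 6 + 4*T³)
J = 0
u(B) = 0 (u(B) = 0*√B = 0)
√(u(H(0)) - 8)*30 = √(0 - 8)*30 = √(-8)*30 = (2*I*√2)*30 = 60*I*√2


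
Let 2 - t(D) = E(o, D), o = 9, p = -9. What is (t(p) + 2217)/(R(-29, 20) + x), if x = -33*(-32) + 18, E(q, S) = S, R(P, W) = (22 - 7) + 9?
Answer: 1114/549 ≈ 2.0291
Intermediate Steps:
R(P, W) = 24 (R(P, W) = 15 + 9 = 24)
t(D) = 2 - D
x = 1074 (x = 1056 + 18 = 1074)
(t(p) + 2217)/(R(-29, 20) + x) = ((2 - 1*(-9)) + 2217)/(24 + 1074) = ((2 + 9) + 2217)/1098 = (11 + 2217)*(1/1098) = 2228*(1/1098) = 1114/549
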